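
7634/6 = 1272 + 1/3 = 1272.33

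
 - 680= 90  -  770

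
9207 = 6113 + 3094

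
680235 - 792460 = -112225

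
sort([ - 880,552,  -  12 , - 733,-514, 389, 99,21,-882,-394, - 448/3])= [ -882, - 880, - 733 , - 514, - 394, -448/3, - 12, 21, 99,389,  552 ]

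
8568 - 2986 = 5582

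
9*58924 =530316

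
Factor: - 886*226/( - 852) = 3^( - 1)*71^( - 1 )*113^1*443^1 = 50059/213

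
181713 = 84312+97401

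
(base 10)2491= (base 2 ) 100110111011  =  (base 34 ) 259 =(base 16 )9BB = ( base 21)5DD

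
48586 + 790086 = 838672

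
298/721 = 298/721=0.41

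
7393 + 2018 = 9411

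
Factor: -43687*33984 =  - 2^6 *3^2*7^1 *59^1* 79^2=   - 1484659008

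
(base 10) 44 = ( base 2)101100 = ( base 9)48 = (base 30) 1E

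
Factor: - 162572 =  - 2^2*97^1*419^1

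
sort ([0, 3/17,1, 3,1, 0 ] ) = [0 , 0, 3/17, 1, 1, 3 ]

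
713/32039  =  31/1393 = 0.02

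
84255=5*16851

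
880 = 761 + 119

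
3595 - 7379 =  - 3784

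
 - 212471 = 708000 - 920471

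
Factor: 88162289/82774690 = 2^(-1 )*5^( - 1 )*17^1*23^1*225479^1*8277469^(-1) 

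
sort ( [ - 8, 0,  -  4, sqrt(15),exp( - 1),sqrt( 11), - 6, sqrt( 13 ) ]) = [ - 8 , - 6, - 4, 0, exp( - 1),sqrt( 11), sqrt( 13), sqrt( 15)]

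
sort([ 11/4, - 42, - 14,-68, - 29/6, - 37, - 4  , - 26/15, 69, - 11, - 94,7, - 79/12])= [ - 94, - 68,  -  42, - 37,  -  14, - 11, - 79/12, - 29/6, - 4, - 26/15,  11/4,7,69]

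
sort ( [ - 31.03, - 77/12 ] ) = [ - 31.03, - 77/12]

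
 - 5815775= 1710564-7526339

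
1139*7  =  7973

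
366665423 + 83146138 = 449811561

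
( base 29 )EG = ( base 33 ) CQ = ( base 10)422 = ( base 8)646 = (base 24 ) HE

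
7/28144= 7/28144 = 0.00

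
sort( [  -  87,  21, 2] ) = [ - 87,2,21 ] 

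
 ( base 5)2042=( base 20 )DC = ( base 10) 272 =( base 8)420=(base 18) F2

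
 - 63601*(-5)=318005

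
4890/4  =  1222  +  1/2 = 1222.50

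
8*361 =2888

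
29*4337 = 125773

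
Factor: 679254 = 2^1*3^1* 113209^1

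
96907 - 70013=26894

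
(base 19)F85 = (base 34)4ru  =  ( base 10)5572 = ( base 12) 3284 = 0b1010111000100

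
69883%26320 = 17243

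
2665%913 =839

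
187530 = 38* 4935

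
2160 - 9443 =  -7283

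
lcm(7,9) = 63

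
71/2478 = 71/2478= 0.03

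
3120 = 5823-2703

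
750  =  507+243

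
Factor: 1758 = 2^1*3^1*293^1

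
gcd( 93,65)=1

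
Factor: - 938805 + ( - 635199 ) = - 2^2*3^1*29^1*  4523^1 = - 1574004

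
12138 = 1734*7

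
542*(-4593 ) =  - 2489406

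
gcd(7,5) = 1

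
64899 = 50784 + 14115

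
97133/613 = 97133/613 = 158.46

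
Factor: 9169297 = 1259^1*7283^1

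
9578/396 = 24 + 37/198 = 24.19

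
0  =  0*92602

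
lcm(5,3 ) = 15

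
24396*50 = 1219800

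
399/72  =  5 + 13/24 = 5.54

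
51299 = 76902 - 25603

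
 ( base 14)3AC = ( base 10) 740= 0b1011100100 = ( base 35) l5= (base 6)3232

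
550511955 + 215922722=766434677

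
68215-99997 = - 31782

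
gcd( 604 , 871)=1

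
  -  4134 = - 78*53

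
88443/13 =6803+4/13 = 6803.31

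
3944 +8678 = 12622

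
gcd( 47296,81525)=1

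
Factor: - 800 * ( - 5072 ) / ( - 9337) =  - 2^9*5^2*317^1*9337^(  -  1) = -  4057600/9337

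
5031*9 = 45279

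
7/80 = 7/80 = 0.09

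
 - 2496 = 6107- 8603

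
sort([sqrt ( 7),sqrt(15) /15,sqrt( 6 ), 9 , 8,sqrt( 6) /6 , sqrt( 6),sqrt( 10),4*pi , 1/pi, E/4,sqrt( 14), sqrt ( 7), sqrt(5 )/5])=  [sqrt( 15)/15,1/pi,sqrt( 6)/6,sqrt(5) /5,E/4,sqrt( 6),sqrt ( 6 ),  sqrt ( 7),sqrt( 7), sqrt(10),sqrt (14 ),8,9,4*pi ] 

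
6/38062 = 3/19031 = 0.00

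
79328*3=237984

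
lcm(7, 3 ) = 21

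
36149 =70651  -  34502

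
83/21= 83/21 = 3.95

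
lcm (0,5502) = 0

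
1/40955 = 1/40955  =  0.00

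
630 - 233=397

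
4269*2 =8538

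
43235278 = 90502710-47267432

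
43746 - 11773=31973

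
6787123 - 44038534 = -37251411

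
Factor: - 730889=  - 730889^1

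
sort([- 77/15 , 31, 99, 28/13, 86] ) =[ - 77/15, 28/13,31, 86,99]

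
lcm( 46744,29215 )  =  233720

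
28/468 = 7/117 = 0.06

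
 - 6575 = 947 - 7522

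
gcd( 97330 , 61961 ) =1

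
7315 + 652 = 7967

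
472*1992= 940224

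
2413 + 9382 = 11795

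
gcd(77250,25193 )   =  1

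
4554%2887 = 1667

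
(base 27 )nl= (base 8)1202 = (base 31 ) KM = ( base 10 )642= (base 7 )1605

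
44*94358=4151752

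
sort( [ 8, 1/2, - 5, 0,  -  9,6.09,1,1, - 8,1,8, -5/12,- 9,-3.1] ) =[ - 9, - 9,-8, - 5, - 3.1 , - 5/12,0, 1/2, 1 , 1, 1 , 6.09 , 8,8]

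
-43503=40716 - 84219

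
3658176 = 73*50112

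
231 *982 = 226842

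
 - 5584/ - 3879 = 1 +1705/3879 = 1.44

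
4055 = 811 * 5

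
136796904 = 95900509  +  40896395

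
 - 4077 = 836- 4913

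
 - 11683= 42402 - 54085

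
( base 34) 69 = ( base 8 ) 325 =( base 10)213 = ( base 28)7H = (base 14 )113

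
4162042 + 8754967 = 12917009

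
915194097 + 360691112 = 1275885209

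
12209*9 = 109881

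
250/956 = 125/478 =0.26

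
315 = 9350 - 9035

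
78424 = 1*78424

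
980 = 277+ 703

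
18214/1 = 18214 = 18214.00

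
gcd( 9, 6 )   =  3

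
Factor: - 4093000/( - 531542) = 2046500/265771 = 2^2*5^3*11^( - 1)*37^ (-1 )*653^(  -  1)*4093^1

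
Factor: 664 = 2^3*83^1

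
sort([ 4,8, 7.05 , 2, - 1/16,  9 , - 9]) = [ - 9, - 1/16,2 , 4, 7.05, 8, 9 ]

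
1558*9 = 14022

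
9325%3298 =2729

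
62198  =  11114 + 51084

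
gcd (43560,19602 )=2178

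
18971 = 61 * 311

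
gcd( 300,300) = 300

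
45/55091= 45/55091 = 0.00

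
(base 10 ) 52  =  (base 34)1i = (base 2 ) 110100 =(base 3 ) 1221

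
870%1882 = 870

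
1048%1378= 1048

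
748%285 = 178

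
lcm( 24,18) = 72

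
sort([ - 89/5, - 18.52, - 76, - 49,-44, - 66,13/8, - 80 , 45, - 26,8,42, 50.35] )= [ - 80,- 76, - 66, - 49 ,-44 , - 26, - 18.52, - 89/5 , 13/8,8, 42,45,50.35]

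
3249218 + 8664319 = 11913537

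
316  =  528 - 212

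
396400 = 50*7928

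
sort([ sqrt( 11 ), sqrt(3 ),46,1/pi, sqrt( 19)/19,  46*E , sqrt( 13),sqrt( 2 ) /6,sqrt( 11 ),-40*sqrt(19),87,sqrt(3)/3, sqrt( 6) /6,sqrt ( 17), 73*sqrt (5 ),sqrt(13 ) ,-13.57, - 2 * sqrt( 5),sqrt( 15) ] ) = [ - 40*sqrt(19), - 13.57, - 2 *sqrt(5 ),sqrt( 19) /19,sqrt( 2)/6,1/pi,sqrt( 6 ) /6,sqrt( 3 )/3,sqrt(3),sqrt( 11 ), sqrt( 11),sqrt( 13 ), sqrt( 13 ), sqrt( 15), sqrt( 17),46,87,46*E,73*sqrt( 5)] 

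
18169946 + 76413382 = 94583328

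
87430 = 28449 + 58981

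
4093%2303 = 1790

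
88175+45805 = 133980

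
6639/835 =6639/835 = 7.95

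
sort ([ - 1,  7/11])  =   [ - 1, 7/11]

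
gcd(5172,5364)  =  12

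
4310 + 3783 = 8093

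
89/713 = 89/713 = 0.12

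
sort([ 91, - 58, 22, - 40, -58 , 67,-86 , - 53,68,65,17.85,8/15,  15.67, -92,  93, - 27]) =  [ -92,  -  86,- 58, - 58, - 53, - 40, - 27,8/15, 15.67, 17.85, 22, 65,67, 68, 91,  93]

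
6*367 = 2202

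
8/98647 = 8/98647 = 0.00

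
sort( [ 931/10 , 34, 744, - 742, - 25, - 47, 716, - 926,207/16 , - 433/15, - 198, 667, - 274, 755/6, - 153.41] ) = [ - 926, - 742, - 274, - 198, - 153.41, - 47, - 433/15 ,-25, 207/16,34, 931/10 , 755/6, 667, 716, 744]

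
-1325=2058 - 3383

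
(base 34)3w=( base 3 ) 11222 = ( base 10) 134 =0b10000110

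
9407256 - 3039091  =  6368165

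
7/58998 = 7/58998 = 0.00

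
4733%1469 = 326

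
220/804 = 55/201 = 0.27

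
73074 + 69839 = 142913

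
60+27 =87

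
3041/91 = 33+38/91= 33.42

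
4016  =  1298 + 2718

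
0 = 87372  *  0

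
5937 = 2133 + 3804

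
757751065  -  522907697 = 234843368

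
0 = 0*87606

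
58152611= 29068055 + 29084556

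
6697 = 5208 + 1489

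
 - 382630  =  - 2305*166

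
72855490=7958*9155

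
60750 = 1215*50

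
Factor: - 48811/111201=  -133/303 =- 3^( - 1 )*7^1 * 19^1*101^( - 1) 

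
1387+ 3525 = 4912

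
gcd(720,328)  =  8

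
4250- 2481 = 1769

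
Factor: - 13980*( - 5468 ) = 76442640 = 2^4*3^1 * 5^1 * 233^1*1367^1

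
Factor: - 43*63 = - 2709= - 3^2*7^1*43^1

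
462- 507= -45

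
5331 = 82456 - 77125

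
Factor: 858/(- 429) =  - 2 =- 2^1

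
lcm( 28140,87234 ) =872340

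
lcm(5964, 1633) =137172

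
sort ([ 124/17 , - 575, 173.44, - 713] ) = [ - 713,-575,124/17,173.44 ] 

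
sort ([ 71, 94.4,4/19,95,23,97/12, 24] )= [ 4/19, 97/12,23,24,71,94.4,95]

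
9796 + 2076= 11872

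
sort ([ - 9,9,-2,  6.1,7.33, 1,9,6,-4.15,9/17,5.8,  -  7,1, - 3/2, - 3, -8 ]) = [ - 9, - 8  , - 7, - 4.15, - 3, - 2,- 3/2,9/17,1,1,5.8,6,6.1, 7.33, 9,9]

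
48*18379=882192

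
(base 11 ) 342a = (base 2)1000110011101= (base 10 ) 4509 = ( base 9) 6160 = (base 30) 509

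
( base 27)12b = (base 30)QE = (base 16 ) 31A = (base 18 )282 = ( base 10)794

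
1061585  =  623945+437640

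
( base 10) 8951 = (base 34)7p9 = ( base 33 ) 878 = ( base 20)127B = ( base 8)21367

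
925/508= 925/508 = 1.82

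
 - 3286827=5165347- 8452174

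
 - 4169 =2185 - 6354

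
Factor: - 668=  - 2^2*167^1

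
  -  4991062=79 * ( - 63178 ) 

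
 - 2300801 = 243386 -2544187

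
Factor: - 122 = - 2^1*61^1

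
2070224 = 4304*481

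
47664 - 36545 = 11119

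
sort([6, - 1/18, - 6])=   [  -  6,-1/18,6]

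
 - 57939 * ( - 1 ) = 57939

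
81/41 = 81/41 = 1.98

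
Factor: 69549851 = 7^1 * 89^1*111637^1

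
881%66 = 23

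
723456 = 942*768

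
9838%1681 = 1433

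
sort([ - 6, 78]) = [ - 6, 78] 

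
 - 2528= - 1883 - 645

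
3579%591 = 33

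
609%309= 300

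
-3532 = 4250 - 7782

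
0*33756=0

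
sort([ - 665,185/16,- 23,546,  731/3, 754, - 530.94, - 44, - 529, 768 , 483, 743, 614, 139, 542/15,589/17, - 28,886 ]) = [  -  665, - 530.94, - 529,-44, -28,  -  23,185/16,589/17,  542/15,  139, 731/3,483 , 546,614, 743,  754,768,886] 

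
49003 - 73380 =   -  24377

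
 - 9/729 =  - 1 + 80/81 =- 0.01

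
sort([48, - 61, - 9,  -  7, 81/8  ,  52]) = [ - 61, - 9, - 7 , 81/8, 48, 52]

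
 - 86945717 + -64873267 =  - 151818984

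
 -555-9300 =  - 9855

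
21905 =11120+10785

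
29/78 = 29/78  =  0.37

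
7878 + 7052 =14930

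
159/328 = 159/328 = 0.48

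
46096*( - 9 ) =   -  414864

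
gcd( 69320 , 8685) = 5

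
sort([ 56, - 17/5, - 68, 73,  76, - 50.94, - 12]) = [  -  68,- 50.94, - 12, - 17/5, 56, 73, 76]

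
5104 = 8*638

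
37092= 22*1686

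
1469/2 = 734 + 1/2 = 734.50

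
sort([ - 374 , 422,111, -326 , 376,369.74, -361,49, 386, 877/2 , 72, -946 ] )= [ - 946  , - 374,- 361, - 326, 49,72 , 111 , 369.74,  376, 386,422,877/2]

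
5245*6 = 31470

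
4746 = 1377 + 3369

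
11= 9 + 2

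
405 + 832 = 1237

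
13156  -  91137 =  - 77981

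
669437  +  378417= 1047854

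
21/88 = 21/88 = 0.24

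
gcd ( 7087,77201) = 1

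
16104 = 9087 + 7017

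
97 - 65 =32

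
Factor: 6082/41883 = 2^1*3^( - 1 )*23^ ( - 1)*607^( - 1)*3041^1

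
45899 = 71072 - 25173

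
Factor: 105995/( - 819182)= - 2^( - 1)*5^1*7^( - 2)*13^( - 1)*17^1*29^1*43^1* 643^( - 1) 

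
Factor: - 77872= -2^4 *31^1* 157^1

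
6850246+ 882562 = 7732808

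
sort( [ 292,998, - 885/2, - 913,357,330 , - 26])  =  [ - 913,  -  885/2, - 26,292  ,  330,357,  998 ]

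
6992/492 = 1748/123 = 14.21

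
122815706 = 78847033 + 43968673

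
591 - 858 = -267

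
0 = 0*27558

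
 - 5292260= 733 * (-7220 )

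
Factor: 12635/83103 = 3^ (-1)*5^1*7^1*19^2*27701^( - 1)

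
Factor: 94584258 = 2^1*3^2*1489^1 * 3529^1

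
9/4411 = 9/4411   =  0.00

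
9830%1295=765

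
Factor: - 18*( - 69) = 2^1 * 3^3*23^1 = 1242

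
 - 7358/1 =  - 7358 = - 7358.00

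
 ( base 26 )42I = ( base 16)AD6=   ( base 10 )2774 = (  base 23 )55e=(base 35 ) 299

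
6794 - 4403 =2391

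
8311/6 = 1385+1/6 = 1385.17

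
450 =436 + 14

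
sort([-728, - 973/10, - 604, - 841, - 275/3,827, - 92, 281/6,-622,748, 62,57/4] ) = [-841, - 728, - 622, - 604,- 973/10, - 92,  -  275/3,57/4 , 281/6, 62,748, 827] 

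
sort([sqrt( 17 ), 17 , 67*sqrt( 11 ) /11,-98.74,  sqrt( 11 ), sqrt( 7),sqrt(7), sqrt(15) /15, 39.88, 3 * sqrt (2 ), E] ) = [-98.74,sqrt(15 ) /15, sqrt( 7 ), sqrt ( 7 ), E,  sqrt( 11),sqrt( 17 ),3 * sqrt ( 2), 17, 67 * sqrt( 11)/11, 39.88 ] 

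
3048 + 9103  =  12151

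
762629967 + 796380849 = 1559010816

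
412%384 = 28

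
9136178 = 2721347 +6414831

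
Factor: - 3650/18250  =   - 1/5 = - 5^( - 1 ) 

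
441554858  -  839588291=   -  398033433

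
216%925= 216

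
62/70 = 31/35 = 0.89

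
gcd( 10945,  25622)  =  1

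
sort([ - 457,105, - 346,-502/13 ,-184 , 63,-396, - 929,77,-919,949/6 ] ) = [- 929, - 919, - 457,- 396, - 346,-184,-502/13,  63,77,105,949/6 ] 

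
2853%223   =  177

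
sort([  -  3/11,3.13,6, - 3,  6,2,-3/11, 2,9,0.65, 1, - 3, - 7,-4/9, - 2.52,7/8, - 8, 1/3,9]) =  [ - 8,- 7, - 3, - 3, - 2.52, - 4/9, - 3/11,- 3/11, 1/3,0.65,7/8 , 1,  2, 2, 3.13 , 6,6,9,9] 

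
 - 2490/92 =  - 1245/46  =  - 27.07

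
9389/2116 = 4 + 925/2116 = 4.44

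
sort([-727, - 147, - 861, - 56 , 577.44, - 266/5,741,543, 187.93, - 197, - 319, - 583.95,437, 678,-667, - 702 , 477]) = [  -  861,-727, - 702 , - 667, - 583.95, - 319 , - 197, - 147, - 56,-266/5, 187.93, 437, 477,543, 577.44,678, 741 ]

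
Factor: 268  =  2^2*67^1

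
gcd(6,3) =3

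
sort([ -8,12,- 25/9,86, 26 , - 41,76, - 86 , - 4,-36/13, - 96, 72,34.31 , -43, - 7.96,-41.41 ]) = [-96,  -  86, - 43, - 41.41, - 41 ,  -  8, - 7.96, - 4,-25/9, - 36/13, 12 , 26,34.31, 72, 76, 86]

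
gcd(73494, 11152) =2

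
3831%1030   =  741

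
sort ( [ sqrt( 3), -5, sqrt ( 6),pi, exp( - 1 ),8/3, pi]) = [  -  5, exp( - 1), sqrt( 3),sqrt( 6 ), 8/3, pi, pi ] 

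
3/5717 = 3/5717=   0.00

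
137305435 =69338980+67966455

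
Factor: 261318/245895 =2^1*5^(  -  1)*13^( -2 )*449^1 =898/845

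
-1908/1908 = -1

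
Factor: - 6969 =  - 3^1*23^1*101^1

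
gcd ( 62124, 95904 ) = 12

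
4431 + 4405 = 8836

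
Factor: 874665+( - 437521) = 437144 = 2^3 *53^1*1031^1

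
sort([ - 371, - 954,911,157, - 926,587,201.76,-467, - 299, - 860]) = [ - 954, - 926, - 860, - 467 , - 371, - 299, 157,  201.76,  587, 911]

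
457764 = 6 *76294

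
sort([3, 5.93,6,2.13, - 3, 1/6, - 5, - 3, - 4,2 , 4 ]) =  [ - 5, - 4,-3, - 3,1/6,2,2.13,3, 4,5.93,  6]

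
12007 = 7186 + 4821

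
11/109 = 11/109  =  0.10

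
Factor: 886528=2^8*3463^1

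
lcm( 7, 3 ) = 21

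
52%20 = 12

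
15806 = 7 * 2258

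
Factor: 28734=2^1*3^1*4789^1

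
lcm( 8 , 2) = 8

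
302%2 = 0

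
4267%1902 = 463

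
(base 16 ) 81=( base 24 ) 59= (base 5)1004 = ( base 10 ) 129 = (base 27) 4l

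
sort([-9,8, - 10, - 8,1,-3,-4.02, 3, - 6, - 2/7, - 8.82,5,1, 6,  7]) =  [-10, - 9, - 8.82, - 8,-6,  -  4.02, - 3, - 2/7,1,1, 3,5,  6, 7,  8 ] 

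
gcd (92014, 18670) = 2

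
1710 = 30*57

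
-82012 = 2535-84547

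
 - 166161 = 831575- 997736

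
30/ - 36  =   - 1 + 1/6 = - 0.83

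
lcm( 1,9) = 9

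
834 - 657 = 177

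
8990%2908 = 266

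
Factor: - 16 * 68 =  - 1088= - 2^6 * 17^1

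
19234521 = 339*56739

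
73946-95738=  - 21792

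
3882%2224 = 1658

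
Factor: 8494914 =2^1 * 3^1 * 1415819^1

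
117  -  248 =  - 131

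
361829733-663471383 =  - 301641650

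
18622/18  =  1034  +  5/9 = 1034.56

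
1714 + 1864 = 3578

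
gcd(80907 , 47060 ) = 181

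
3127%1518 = 91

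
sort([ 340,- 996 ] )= [ - 996, 340 ] 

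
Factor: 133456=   2^4*19^1*439^1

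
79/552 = 79/552 = 0.14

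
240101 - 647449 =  - 407348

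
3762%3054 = 708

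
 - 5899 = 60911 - 66810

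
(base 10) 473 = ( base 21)11B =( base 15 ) 218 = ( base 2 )111011001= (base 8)731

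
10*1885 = 18850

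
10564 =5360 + 5204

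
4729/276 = 4729/276 = 17.13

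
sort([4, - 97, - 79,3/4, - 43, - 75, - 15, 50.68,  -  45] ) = [-97, - 79, - 75,  -  45,- 43,-15,3/4,  4, 50.68 ] 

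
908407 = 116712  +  791695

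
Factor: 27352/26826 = 52/51   =  2^2*3^( -1)*13^1 *17^(  -  1)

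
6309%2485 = 1339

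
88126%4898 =4860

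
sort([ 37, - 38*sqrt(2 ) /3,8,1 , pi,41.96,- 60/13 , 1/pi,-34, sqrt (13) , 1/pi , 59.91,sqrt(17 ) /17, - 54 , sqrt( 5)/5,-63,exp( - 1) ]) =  [ - 63, - 54,-34, -38*sqrt( 2 ) /3, - 60/13,sqrt (17 )/17, 1/pi,1/pi,  exp( - 1 ),sqrt( 5)/5,1, pi, sqrt( 13 ),  8,37, 41.96, 59.91 ] 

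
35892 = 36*997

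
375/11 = 375/11 = 34.09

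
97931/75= 97931/75= 1305.75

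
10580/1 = 10580 = 10580.00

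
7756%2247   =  1015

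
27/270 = 1/10=0.10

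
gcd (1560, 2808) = 312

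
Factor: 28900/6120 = 2^(-1)*3^ ( -2)*5^1*17^1 = 85/18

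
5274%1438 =960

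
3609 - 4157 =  - 548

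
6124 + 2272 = 8396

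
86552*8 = 692416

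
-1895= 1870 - 3765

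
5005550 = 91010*55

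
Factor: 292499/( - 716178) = - 2^( - 1 )*3^( - 1)*367^1*797^1*119363^(-1) 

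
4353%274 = 243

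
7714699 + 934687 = 8649386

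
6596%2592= 1412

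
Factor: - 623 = -7^1*89^1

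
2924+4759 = 7683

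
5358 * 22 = 117876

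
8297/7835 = 8297/7835 =1.06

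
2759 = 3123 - 364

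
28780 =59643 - 30863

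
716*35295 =25271220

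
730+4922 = 5652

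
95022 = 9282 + 85740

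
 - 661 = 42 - 703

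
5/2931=5/2931= 0.00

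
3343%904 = 631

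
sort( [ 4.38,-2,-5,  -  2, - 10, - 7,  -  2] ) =[ - 10, - 7, - 5, - 2, - 2,- 2, 4.38 ] 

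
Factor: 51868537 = 7^1*  19^1*389989^1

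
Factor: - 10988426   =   - 2^1*17^1*79^1*4091^1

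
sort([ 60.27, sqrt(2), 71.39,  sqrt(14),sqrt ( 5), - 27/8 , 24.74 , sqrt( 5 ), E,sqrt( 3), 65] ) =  [ - 27/8, sqrt( 2),sqrt( 3) , sqrt(5),sqrt( 5 ),E , sqrt( 14), 24.74, 60.27,  65,71.39 ] 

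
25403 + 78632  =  104035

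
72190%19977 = 12259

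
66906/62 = 1079+4/31 = 1079.13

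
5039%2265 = 509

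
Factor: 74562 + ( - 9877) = 64685  =  5^1*17^1*761^1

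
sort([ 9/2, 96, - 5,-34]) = [ - 34, - 5, 9/2, 96 ]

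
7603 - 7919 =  - 316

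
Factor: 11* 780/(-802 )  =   - 2^1*  3^1 * 5^1*11^1 *13^1*401^(-1)=- 4290/401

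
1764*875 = 1543500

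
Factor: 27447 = 3^1*7^1*1307^1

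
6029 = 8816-2787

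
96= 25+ 71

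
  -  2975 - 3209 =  - 6184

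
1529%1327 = 202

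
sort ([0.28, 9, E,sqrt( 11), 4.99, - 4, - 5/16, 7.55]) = [ - 4, - 5/16, 0.28,E, sqrt( 11 ),4.99, 7.55, 9] 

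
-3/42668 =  - 1 + 42665/42668 = - 0.00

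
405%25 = 5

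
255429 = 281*909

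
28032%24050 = 3982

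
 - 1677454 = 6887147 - 8564601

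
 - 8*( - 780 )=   6240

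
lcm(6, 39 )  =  78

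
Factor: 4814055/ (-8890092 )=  - 2^(- 2) * 5^1*106979^1*246947^( - 1) = - 534895/987788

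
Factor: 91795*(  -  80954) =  - 2^1*5^1*11^1*17^1*1669^1*2381^1 = - 7431172430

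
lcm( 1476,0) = 0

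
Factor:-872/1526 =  - 2^2*7^( - 1) = - 4/7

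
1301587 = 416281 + 885306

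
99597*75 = 7469775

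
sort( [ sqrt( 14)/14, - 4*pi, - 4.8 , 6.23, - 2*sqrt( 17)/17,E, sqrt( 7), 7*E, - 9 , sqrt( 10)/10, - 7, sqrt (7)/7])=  [ - 4*pi, - 9, -7, - 4.8, - 2*sqrt(17)/17 , sqrt (14)/14, sqrt( 10)/10,sqrt( 7)/7,sqrt( 7),E, 6.23,7 *E ] 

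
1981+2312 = 4293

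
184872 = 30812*6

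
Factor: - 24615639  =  -3^2*47^1*58193^1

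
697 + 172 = 869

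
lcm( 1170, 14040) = 14040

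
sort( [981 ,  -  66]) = [ - 66,981 ]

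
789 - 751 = 38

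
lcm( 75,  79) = 5925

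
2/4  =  1/2 = 0.50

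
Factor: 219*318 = 2^1*3^2*53^1 * 73^1 = 69642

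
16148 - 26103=-9955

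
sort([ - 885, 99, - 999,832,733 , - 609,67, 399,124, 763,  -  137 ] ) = [-999, - 885, - 609,-137, 67,99,124,399,733,763,832]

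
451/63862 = 451/63862  =  0.01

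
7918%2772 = 2374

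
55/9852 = 55/9852= 0.01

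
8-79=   -  71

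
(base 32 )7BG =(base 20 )igg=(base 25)c1b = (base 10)7536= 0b1110101110000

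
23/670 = 23/670 = 0.03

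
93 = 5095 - 5002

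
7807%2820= 2167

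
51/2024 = 51/2024 = 0.03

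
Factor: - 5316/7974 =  - 2^1 *3^( - 1 )=- 2/3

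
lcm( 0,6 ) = 0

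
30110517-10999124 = 19111393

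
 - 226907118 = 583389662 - 810296780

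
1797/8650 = 1797/8650=0.21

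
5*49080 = 245400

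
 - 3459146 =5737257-9196403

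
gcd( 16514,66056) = 16514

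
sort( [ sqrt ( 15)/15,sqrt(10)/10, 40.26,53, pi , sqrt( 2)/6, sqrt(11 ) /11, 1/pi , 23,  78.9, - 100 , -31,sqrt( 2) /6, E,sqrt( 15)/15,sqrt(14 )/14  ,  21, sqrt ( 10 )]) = [-100, - 31,sqrt( 2)/6,  sqrt ( 2)/6,sqrt( 15)/15, sqrt( 15 ) /15,sqrt( 14)/14,sqrt(11 )/11, sqrt ( 10)/10, 1/pi, E,pi, sqrt( 10 ),21,23,40.26,  53, 78.9] 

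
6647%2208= 23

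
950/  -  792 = -2 + 317/396  =  - 1.20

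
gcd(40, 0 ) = 40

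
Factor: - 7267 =- 13^2*43^1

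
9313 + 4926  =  14239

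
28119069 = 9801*2869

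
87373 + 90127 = 177500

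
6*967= 5802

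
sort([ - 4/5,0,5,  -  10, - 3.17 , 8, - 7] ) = [ - 10, - 7, - 3.17, -4/5,0, 5, 8]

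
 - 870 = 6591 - 7461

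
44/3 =14 + 2/3 =14.67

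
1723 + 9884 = 11607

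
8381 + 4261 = 12642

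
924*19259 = 17795316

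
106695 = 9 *11855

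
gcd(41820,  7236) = 12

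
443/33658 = 443/33658 = 0.01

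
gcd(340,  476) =68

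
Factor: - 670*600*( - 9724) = 3909048000 = 2^6*3^1*  5^3*11^1*13^1*17^1*67^1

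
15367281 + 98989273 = 114356554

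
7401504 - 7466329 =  - 64825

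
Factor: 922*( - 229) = - 211138 = -  2^1*229^1*461^1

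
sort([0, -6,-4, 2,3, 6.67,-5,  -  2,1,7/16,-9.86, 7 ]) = [ - 9.86,- 6, - 5,  -  4, - 2,0,7/16,  1,2 , 3,6.67,7] 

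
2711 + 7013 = 9724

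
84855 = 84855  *1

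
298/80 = 3+29/40 = 3.73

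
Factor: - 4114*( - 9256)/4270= 19039592/2135 = 2^3 * 5^(  -  1 )*7^( - 1 )* 11^2*13^1*17^1 * 61^( -1 )*89^1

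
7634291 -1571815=6062476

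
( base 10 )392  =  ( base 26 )F2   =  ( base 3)112112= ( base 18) 13e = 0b110001000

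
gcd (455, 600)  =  5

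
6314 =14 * 451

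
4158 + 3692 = 7850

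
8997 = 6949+2048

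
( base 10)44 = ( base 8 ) 54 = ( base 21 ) 22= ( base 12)38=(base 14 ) 32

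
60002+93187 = 153189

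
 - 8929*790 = -7053910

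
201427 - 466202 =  - 264775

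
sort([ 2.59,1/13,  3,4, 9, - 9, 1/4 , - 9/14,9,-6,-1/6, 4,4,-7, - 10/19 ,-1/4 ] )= [ - 9, - 7, - 6 ,-9/14,  -  10/19, - 1/4,-1/6, 1/13, 1/4,2.59,3,4,4,4,9, 9 ]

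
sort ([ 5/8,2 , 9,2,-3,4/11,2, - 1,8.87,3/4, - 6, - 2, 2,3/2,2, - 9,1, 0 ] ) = [-9, - 6,-3,  -  2, - 1,0, 4/11,5/8,  3/4,1,3/2, 2,2,2, 2,2, 8.87,9] 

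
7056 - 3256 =3800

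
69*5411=373359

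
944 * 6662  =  6288928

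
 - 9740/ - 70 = 974/7 = 139.14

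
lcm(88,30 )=1320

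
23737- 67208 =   -  43471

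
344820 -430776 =-85956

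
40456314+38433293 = 78889607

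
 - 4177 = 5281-9458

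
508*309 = 156972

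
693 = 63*11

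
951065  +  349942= 1301007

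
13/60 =13/60= 0.22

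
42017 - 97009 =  - 54992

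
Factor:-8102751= - 3^1*2700917^1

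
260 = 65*4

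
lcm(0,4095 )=0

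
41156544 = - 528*( - 77948 ) 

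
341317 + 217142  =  558459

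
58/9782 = 29/4891 = 0.01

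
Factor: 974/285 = 2^1 *3^(-1)*5^( - 1 )*19^( - 1 ) * 487^1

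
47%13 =8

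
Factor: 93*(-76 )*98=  - 2^3 * 3^1*7^2*19^1*31^1 = -692664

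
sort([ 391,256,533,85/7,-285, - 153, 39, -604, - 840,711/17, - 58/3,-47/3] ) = [-840, - 604 ,-285,-153, - 58/3,- 47/3, 85/7, 39,711/17,256,391,  533 ] 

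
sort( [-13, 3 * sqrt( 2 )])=[ - 13,3*sqrt( 2 ) ] 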